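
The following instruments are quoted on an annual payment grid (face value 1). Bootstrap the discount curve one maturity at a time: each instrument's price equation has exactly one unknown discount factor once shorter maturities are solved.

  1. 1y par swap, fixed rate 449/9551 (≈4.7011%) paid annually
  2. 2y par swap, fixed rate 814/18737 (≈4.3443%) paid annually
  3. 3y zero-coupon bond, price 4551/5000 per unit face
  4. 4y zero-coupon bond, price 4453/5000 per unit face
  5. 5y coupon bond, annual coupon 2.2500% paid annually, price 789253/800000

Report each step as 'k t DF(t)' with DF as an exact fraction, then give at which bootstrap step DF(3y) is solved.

1 1 9551/10000
2 2 4593/5000
3 3 4551/5000
4 4 4453/5000
5 5 221/250
DF(3y) is solved at step 3

step 1 [1y] swap r/1=449/9551: DF=(1 − 449/9551·(0))/(1+449/9551) = 9551/10000 ≈ 0.955100
step 2 [2y] swap r/1=814/18737: DF=(1 − 814/18737·(0.955100))/(1+814/18737) = 4593/5000 ≈ 0.918600
step 3 [3y] zero: DF = P = 4551/5000 ≈ 0.910200
step 4 [4y] zero: DF = P = 4453/5000 ≈ 0.890600
step 5 [5y] bond c/1=9/400: DF=(789253/800000 − 9/400·(0.955100+0.918600+0.910200+0.890600))/(1+9/400) = 221/250 ≈ 0.884000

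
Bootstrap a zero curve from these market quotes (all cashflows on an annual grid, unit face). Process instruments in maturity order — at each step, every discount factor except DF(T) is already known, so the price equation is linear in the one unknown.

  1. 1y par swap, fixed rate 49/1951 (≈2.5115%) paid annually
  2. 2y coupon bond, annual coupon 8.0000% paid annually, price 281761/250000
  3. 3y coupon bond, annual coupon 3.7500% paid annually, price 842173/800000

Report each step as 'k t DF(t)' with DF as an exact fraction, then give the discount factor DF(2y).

step 1 [1y] swap r/1=49/1951: DF=(1 − 49/1951·(0))/(1+49/1951) = 1951/2000 ≈ 0.975500
step 2 [2y] bond c/1=2/25: DF=(281761/250000 − 2/25·(0.975500))/(1+2/25) = 9713/10000 ≈ 0.971300
step 3 [3y] bond c/1=3/80: DF=(842173/800000 − 3/80·(0.975500+0.971300))/(1+3/80) = 9443/10000 ≈ 0.944300

1 1 1951/2000
2 2 9713/10000
3 3 9443/10000
DF(2y) = 9713/10000 ≈ 0.971300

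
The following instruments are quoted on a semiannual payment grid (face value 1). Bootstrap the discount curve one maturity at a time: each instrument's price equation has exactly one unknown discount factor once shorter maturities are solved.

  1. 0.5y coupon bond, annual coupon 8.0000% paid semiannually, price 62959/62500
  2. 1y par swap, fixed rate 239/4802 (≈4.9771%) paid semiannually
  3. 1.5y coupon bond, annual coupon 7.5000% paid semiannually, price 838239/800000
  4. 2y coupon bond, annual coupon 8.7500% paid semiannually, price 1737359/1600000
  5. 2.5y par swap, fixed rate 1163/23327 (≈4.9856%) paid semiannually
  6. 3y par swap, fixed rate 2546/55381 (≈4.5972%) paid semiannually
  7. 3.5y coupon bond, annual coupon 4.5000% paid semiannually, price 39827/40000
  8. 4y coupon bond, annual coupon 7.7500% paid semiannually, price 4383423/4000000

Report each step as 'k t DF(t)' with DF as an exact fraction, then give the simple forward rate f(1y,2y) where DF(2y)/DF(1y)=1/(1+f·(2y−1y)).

step 1 [0.5y] bond c/2=1/25: DF=(62959/62500 − 1/25·(0))/(1+1/25) = 4843/5000 ≈ 0.968600
step 2 [1y] swap r/2=239/9604: DF=(1 − 239/9604·(0.968600))/(1+239/9604) = 4761/5000 ≈ 0.952200
step 3 [1.5y] bond c/2=3/80: DF=(838239/800000 − 3/80·(0.968600+0.952200))/(1+3/80) = 1881/2000 ≈ 0.940500
step 4 [2y] bond c/2=7/160: DF=(1737359/1600000 − 7/160·(0.968600+0.952200+0.940500))/(1+7/160) = 2301/2500 ≈ 0.920400
step 5 [2.5y] swap r/2=1163/46654: DF=(1 − 1163/46654·(0.968600+0.952200+0.940500+0.920400))/(1+1163/46654) = 8837/10000 ≈ 0.883700
step 6 [3y] swap r/2=1273/55381: DF=(1 − 1273/55381·(0.968600+0.952200+0.940500+0.920400+0.883700))/(1+1273/55381) = 8727/10000 ≈ 0.872700
step 7 [3.5y] bond c/2=9/400: DF=(39827/40000 − 9/400·(0.968600+0.952200+0.940500+0.920400+0.883700+0.872700))/(1+9/400) = 8519/10000 ≈ 0.851900
step 8 [4y] bond c/2=31/800: DF=(4383423/4000000 − 31/800·(0.968600+0.952200+0.940500+0.920400+0.883700+0.872700+0.851900))/(1+31/800) = 4083/5000 ≈ 0.816600

1 1/2 4843/5000
2 1 4761/5000
3 3/2 1881/2000
4 2 2301/2500
5 5/2 8837/10000
6 3 8727/10000
7 7/2 8519/10000
8 4 4083/5000
f(1y,2y) = ((4761/5000)/(2301/2500) − 1)/(1) = 53/1534 ≈ 3.4550%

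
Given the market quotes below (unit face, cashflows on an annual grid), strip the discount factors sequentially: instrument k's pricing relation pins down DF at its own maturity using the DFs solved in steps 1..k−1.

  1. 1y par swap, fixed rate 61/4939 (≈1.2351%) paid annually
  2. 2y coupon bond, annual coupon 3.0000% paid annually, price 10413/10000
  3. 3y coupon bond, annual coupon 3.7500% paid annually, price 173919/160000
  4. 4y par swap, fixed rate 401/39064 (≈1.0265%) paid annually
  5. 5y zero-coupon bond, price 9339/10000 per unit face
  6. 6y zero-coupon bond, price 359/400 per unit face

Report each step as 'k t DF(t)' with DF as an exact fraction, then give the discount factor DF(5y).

step 1 [1y] swap r/1=61/4939: DF=(1 − 61/4939·(0))/(1+61/4939) = 4939/5000 ≈ 0.987800
step 2 [2y] bond c/1=3/100: DF=(10413/10000 − 3/100·(0.987800))/(1+3/100) = 4911/5000 ≈ 0.982200
step 3 [3y] bond c/1=3/80: DF=(173919/160000 − 3/80·(0.987800+0.982200))/(1+3/80) = 1953/2000 ≈ 0.976500
step 4 [4y] swap r/1=401/39064: DF=(1 − 401/39064·(0.987800+0.982200+0.976500))/(1+401/39064) = 9599/10000 ≈ 0.959900
step 5 [5y] zero: DF = P = 9339/10000 ≈ 0.933900
step 6 [6y] zero: DF = P = 359/400 ≈ 0.897500

1 1 4939/5000
2 2 4911/5000
3 3 1953/2000
4 4 9599/10000
5 5 9339/10000
6 6 359/400
DF(5y) = 9339/10000 ≈ 0.933900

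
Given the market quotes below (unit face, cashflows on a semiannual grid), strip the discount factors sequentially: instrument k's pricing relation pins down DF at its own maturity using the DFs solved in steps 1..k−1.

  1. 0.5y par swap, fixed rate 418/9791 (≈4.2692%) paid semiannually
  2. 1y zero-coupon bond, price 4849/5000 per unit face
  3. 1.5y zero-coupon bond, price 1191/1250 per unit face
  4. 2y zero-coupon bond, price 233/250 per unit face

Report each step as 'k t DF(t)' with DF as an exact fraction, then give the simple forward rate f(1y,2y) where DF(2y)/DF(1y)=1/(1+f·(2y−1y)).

1 1/2 9791/10000
2 1 4849/5000
3 3/2 1191/1250
4 2 233/250
f(1y,2y) = ((4849/5000)/(233/250) − 1)/(1) = 189/4660 ≈ 4.0558%

step 1 [0.5y] swap r/2=209/9791: DF=(1 − 209/9791·(0))/(1+209/9791) = 9791/10000 ≈ 0.979100
step 2 [1y] zero: DF = P = 4849/5000 ≈ 0.969800
step 3 [1.5y] zero: DF = P = 1191/1250 ≈ 0.952800
step 4 [2y] zero: DF = P = 233/250 ≈ 0.932000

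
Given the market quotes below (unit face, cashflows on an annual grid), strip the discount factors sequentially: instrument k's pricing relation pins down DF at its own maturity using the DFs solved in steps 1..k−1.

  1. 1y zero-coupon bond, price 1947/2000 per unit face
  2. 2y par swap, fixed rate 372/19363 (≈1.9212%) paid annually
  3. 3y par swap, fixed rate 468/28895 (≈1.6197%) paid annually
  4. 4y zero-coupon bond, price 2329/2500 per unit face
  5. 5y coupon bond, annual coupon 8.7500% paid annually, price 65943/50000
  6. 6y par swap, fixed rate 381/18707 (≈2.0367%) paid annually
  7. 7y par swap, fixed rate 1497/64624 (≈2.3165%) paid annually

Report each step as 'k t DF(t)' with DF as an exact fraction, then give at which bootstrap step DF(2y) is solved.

step 1 [1y] zero: DF = P = 1947/2000 ≈ 0.973500
step 2 [2y] swap r/1=372/19363: DF=(1 − 372/19363·(0.973500))/(1+372/19363) = 2407/2500 ≈ 0.962800
step 3 [3y] swap r/1=468/28895: DF=(1 − 468/28895·(0.973500+0.962800))/(1+468/28895) = 2383/2500 ≈ 0.953200
step 4 [4y] zero: DF = P = 2329/2500 ≈ 0.931600
step 5 [5y] bond c/1=7/80: DF=(65943/50000 − 7/80·(0.973500+0.962800+0.953200+0.931600))/(1+7/80) = 9053/10000 ≈ 0.905300
step 6 [6y] swap r/1=381/18707: DF=(1 − 381/18707·(0.973500+0.962800+0.953200+0.931600+0.905300))/(1+381/18707) = 8857/10000 ≈ 0.885700
step 7 [7y] swap r/1=1497/64624: DF=(1 − 1497/64624·(0.973500+0.962800+0.953200+0.931600+0.905300+0.885700))/(1+1497/64624) = 8503/10000 ≈ 0.850300

1 1 1947/2000
2 2 2407/2500
3 3 2383/2500
4 4 2329/2500
5 5 9053/10000
6 6 8857/10000
7 7 8503/10000
DF(2y) is solved at step 2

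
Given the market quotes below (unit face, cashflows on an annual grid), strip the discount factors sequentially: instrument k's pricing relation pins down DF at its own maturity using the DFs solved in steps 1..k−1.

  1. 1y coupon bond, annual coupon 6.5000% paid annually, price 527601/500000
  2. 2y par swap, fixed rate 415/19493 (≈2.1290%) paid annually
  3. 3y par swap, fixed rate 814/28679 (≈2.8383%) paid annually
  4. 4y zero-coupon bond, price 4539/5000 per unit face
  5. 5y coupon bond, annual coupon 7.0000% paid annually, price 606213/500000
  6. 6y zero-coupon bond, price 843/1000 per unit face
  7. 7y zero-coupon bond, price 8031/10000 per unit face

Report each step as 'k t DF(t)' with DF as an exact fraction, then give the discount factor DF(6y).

1 1 2477/2500
2 2 1917/2000
3 3 4593/5000
4 4 4539/5000
5 5 8861/10000
6 6 843/1000
7 7 8031/10000
DF(6y) = 843/1000 ≈ 0.843000

step 1 [1y] bond c/1=13/200: DF=(527601/500000 − 13/200·(0))/(1+13/200) = 2477/2500 ≈ 0.990800
step 2 [2y] swap r/1=415/19493: DF=(1 − 415/19493·(0.990800))/(1+415/19493) = 1917/2000 ≈ 0.958500
step 3 [3y] swap r/1=814/28679: DF=(1 − 814/28679·(0.990800+0.958500))/(1+814/28679) = 4593/5000 ≈ 0.918600
step 4 [4y] zero: DF = P = 4539/5000 ≈ 0.907800
step 5 [5y] bond c/1=7/100: DF=(606213/500000 − 7/100·(0.990800+0.958500+0.918600+0.907800))/(1+7/100) = 8861/10000 ≈ 0.886100
step 6 [6y] zero: DF = P = 843/1000 ≈ 0.843000
step 7 [7y] zero: DF = P = 8031/10000 ≈ 0.803100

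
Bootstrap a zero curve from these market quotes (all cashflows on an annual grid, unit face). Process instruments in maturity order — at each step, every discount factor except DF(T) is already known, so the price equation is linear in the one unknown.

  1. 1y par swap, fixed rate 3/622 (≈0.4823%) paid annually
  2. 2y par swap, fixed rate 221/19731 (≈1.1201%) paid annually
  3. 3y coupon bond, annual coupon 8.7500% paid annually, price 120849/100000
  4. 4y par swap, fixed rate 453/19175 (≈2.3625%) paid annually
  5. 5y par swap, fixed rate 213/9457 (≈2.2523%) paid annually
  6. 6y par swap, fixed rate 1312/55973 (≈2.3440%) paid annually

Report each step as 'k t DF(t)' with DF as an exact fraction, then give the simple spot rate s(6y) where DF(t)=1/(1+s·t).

step 1 [1y] swap r/1=3/622: DF=(1 − 3/622·(0))/(1+3/622) = 622/625 ≈ 0.995200
step 2 [2y] swap r/1=221/19731: DF=(1 − 221/19731·(0.995200))/(1+221/19731) = 9779/10000 ≈ 0.977900
step 3 [3y] bond c/1=7/80: DF=(120849/100000 − 7/80·(0.995200+0.977900))/(1+7/80) = 381/400 ≈ 0.952500
step 4 [4y] swap r/1=453/19175: DF=(1 − 453/19175·(0.995200+0.977900+0.952500))/(1+453/19175) = 4547/5000 ≈ 0.909400
step 5 [5y] swap r/1=213/9457: DF=(1 − 213/9457·(0.995200+0.977900+0.952500+0.909400))/(1+213/9457) = 1787/2000 ≈ 0.893500
step 6 [6y] swap r/1=1312/55973: DF=(1 − 1312/55973·(0.995200+0.977900+0.952500+0.909400+0.893500))/(1+1312/55973) = 543/625 ≈ 0.868800

1 1 622/625
2 2 9779/10000
3 3 381/400
4 4 4547/5000
5 5 1787/2000
6 6 543/625
s(6y) = (1/(543/625) − 1)/(6) = 41/1629 ≈ 2.5169%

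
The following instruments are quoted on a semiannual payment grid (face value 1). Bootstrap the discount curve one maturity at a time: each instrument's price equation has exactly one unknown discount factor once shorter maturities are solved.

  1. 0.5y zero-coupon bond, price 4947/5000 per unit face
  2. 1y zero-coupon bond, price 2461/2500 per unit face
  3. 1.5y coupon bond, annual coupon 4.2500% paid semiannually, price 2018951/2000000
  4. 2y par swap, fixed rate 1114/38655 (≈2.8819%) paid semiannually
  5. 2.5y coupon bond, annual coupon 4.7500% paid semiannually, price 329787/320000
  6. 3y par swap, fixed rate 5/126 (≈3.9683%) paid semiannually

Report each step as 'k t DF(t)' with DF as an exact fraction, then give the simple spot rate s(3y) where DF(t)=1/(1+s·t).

step 1 [0.5y] zero: DF = P = 4947/5000 ≈ 0.989400
step 2 [1y] zero: DF = P = 2461/2500 ≈ 0.984400
step 3 [1.5y] bond c/2=17/800: DF=(2018951/2000000 − 17/800·(0.989400+0.984400))/(1+17/800) = 4737/5000 ≈ 0.947400
step 4 [2y] swap r/2=557/38655: DF=(1 − 557/38655·(0.989400+0.984400+0.947400))/(1+557/38655) = 9443/10000 ≈ 0.944300
step 5 [2.5y] bond c/2=19/800: DF=(329787/320000 − 19/800·(0.989400+0.984400+0.947400+0.944300))/(1+19/800) = 917/1000 ≈ 0.917000
step 6 [3y] swap r/2=5/252: DF=(1 − 5/252·(0.989400+0.984400+0.947400+0.944300+0.917000))/(1+5/252) = 71/80 ≈ 0.887500

1 1/2 4947/5000
2 1 2461/2500
3 3/2 4737/5000
4 2 9443/10000
5 5/2 917/1000
6 3 71/80
s(3y) = (1/(71/80) − 1)/(3) = 3/71 ≈ 4.2254%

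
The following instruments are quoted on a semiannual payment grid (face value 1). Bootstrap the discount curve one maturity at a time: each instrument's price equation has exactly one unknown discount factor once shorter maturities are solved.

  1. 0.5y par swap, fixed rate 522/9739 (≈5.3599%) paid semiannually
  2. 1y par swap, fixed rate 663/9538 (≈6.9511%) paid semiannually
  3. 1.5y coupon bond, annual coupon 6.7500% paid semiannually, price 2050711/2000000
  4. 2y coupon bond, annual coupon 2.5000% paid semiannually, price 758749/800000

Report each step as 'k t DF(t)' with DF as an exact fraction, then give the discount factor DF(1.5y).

1 1/2 9739/10000
2 1 9337/10000
3 3/2 581/625
4 2 9017/10000
DF(1.5y) = 581/625 ≈ 0.929600

step 1 [0.5y] swap r/2=261/9739: DF=(1 − 261/9739·(0))/(1+261/9739) = 9739/10000 ≈ 0.973900
step 2 [1y] swap r/2=663/19076: DF=(1 − 663/19076·(0.973900))/(1+663/19076) = 9337/10000 ≈ 0.933700
step 3 [1.5y] bond c/2=27/800: DF=(2050711/2000000 − 27/800·(0.973900+0.933700))/(1+27/800) = 581/625 ≈ 0.929600
step 4 [2y] bond c/2=1/80: DF=(758749/800000 − 1/80·(0.973900+0.933700+0.929600))/(1+1/80) = 9017/10000 ≈ 0.901700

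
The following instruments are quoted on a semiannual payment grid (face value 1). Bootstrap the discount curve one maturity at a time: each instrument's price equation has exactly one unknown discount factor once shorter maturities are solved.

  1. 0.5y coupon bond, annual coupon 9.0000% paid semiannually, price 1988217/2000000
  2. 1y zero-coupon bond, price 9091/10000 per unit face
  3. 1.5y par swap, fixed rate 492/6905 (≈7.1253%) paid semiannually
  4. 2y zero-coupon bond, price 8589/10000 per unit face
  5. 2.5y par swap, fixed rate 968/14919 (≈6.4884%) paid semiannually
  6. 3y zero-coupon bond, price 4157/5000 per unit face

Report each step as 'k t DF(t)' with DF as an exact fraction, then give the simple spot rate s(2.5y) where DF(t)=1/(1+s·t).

1 1/2 9513/10000
2 1 9091/10000
3 3/2 1127/1250
4 2 8589/10000
5 5/2 2137/2500
6 3 4157/5000
s(2.5y) = (1/(2137/2500) − 1)/(5/2) = 726/10685 ≈ 6.7946%

step 1 [0.5y] bond c/2=9/200: DF=(1988217/2000000 − 9/200·(0))/(1+9/200) = 9513/10000 ≈ 0.951300
step 2 [1y] zero: DF = P = 9091/10000 ≈ 0.909100
step 3 [1.5y] swap r/2=246/6905: DF=(1 − 246/6905·(0.951300+0.909100))/(1+246/6905) = 1127/1250 ≈ 0.901600
step 4 [2y] zero: DF = P = 8589/10000 ≈ 0.858900
step 5 [2.5y] swap r/2=484/14919: DF=(1 − 484/14919·(0.951300+0.909100+0.901600+0.858900))/(1+484/14919) = 2137/2500 ≈ 0.854800
step 6 [3y] zero: DF = P = 4157/5000 ≈ 0.831400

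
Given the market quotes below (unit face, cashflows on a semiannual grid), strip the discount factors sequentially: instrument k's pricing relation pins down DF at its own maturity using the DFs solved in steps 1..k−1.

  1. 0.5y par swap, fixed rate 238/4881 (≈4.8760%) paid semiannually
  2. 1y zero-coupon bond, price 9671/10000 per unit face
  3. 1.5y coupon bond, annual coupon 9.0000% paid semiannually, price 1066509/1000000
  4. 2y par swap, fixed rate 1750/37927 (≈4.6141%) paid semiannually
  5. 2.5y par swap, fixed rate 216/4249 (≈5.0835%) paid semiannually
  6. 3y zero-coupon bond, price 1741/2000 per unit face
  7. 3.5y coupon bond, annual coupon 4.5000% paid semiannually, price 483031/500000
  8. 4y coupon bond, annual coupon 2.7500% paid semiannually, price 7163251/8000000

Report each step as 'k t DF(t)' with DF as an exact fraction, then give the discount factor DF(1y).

1 1/2 4881/5000
2 1 9671/10000
3 3/2 9369/10000
4 2 73/80
5 5/2 2203/2500
6 3 1741/2000
7 7/2 2057/2500
8 4 7969/10000
DF(1y) = 9671/10000 ≈ 0.967100

step 1 [0.5y] swap r/2=119/4881: DF=(1 − 119/4881·(0))/(1+119/4881) = 4881/5000 ≈ 0.976200
step 2 [1y] zero: DF = P = 9671/10000 ≈ 0.967100
step 3 [1.5y] bond c/2=9/200: DF=(1066509/1000000 − 9/200·(0.976200+0.967100))/(1+9/200) = 9369/10000 ≈ 0.936900
step 4 [2y] swap r/2=875/37927: DF=(1 − 875/37927·(0.976200+0.967100+0.936900))/(1+875/37927) = 73/80 ≈ 0.912500
step 5 [2.5y] swap r/2=108/4249: DF=(1 − 108/4249·(0.976200+0.967100+0.936900+0.912500))/(1+108/4249) = 2203/2500 ≈ 0.881200
step 6 [3y] zero: DF = P = 1741/2000 ≈ 0.870500
step 7 [3.5y] bond c/2=9/400: DF=(483031/500000 − 9/400·(0.976200+0.967100+0.936900+0.912500+0.881200+0.870500))/(1+9/400) = 2057/2500 ≈ 0.822800
step 8 [4y] bond c/2=11/800: DF=(7163251/8000000 − 11/800·(0.976200+0.967100+0.936900+0.912500+0.881200+0.870500+0.822800))/(1+11/800) = 7969/10000 ≈ 0.796900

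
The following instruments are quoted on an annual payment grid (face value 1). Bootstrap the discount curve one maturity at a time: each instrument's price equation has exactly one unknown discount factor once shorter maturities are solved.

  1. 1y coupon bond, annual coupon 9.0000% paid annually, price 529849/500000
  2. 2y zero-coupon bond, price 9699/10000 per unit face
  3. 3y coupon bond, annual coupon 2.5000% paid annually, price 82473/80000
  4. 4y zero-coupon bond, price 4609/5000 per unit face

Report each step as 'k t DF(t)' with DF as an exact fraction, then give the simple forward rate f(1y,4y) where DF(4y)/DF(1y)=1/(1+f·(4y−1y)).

step 1 [1y] bond c/1=9/100: DF=(529849/500000 − 9/100·(0))/(1+9/100) = 4861/5000 ≈ 0.972200
step 2 [2y] zero: DF = P = 9699/10000 ≈ 0.969900
step 3 [3y] bond c/1=1/40: DF=(82473/80000 − 1/40·(0.972200+0.969900))/(1+1/40) = 599/625 ≈ 0.958400
step 4 [4y] zero: DF = P = 4609/5000 ≈ 0.921800

1 1 4861/5000
2 2 9699/10000
3 3 599/625
4 4 4609/5000
f(1y,4y) = ((4861/5000)/(4609/5000) − 1)/(3) = 84/4609 ≈ 1.8225%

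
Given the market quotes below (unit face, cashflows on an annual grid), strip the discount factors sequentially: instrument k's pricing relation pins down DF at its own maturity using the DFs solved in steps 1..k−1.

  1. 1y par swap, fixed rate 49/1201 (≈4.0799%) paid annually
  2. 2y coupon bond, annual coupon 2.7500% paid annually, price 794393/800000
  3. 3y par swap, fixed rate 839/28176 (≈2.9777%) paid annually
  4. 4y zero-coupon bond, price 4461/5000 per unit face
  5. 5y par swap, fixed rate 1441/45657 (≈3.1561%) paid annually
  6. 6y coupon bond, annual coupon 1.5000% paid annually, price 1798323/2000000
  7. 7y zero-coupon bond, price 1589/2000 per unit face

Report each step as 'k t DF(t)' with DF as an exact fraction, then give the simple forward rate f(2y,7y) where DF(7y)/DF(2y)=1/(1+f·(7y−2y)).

step 1 [1y] swap r/1=49/1201: DF=(1 − 49/1201·(0))/(1+49/1201) = 1201/1250 ≈ 0.960800
step 2 [2y] bond c/1=11/400: DF=(794393/800000 − 11/400·(0.960800))/(1+11/400) = 9407/10000 ≈ 0.940700
step 3 [3y] swap r/1=839/28176: DF=(1 − 839/28176·(0.960800+0.940700))/(1+839/28176) = 9161/10000 ≈ 0.916100
step 4 [4y] zero: DF = P = 4461/5000 ≈ 0.892200
step 5 [5y] swap r/1=1441/45657: DF=(1 − 1441/45657·(0.960800+0.940700+0.916100+0.892200))/(1+1441/45657) = 8559/10000 ≈ 0.855900
step 6 [6y] bond c/1=3/200: DF=(1798323/2000000 − 3/200·(0.960800+0.940700+0.916100+0.892200+0.855900))/(1+3/200) = 1023/1250 ≈ 0.818400
step 7 [7y] zero: DF = P = 1589/2000 ≈ 0.794500

1 1 1201/1250
2 2 9407/10000
3 3 9161/10000
4 4 4461/5000
5 5 8559/10000
6 6 1023/1250
7 7 1589/2000
f(2y,7y) = ((9407/10000)/(1589/2000) − 1)/(5) = 1462/39725 ≈ 3.6803%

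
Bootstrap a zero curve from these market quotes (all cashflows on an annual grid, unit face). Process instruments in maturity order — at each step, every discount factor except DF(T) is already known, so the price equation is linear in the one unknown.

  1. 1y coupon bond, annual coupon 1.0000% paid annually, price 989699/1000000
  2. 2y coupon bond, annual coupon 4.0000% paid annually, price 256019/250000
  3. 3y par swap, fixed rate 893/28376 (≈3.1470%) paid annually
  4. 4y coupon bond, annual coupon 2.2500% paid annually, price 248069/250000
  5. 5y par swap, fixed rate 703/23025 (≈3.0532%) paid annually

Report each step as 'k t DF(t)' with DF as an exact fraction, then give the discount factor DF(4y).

1 1 9799/10000
2 2 947/1000
3 3 9107/10000
4 4 227/250
5 5 4297/5000
DF(4y) = 227/250 ≈ 0.908000

step 1 [1y] bond c/1=1/100: DF=(989699/1000000 − 1/100·(0))/(1+1/100) = 9799/10000 ≈ 0.979900
step 2 [2y] bond c/1=1/25: DF=(256019/250000 − 1/25·(0.979900))/(1+1/25) = 947/1000 ≈ 0.947000
step 3 [3y] swap r/1=893/28376: DF=(1 − 893/28376·(0.979900+0.947000))/(1+893/28376) = 9107/10000 ≈ 0.910700
step 4 [4y] bond c/1=9/400: DF=(248069/250000 − 9/400·(0.979900+0.947000+0.910700))/(1+9/400) = 227/250 ≈ 0.908000
step 5 [5y] swap r/1=703/23025: DF=(1 − 703/23025·(0.979900+0.947000+0.910700+0.908000))/(1+703/23025) = 4297/5000 ≈ 0.859400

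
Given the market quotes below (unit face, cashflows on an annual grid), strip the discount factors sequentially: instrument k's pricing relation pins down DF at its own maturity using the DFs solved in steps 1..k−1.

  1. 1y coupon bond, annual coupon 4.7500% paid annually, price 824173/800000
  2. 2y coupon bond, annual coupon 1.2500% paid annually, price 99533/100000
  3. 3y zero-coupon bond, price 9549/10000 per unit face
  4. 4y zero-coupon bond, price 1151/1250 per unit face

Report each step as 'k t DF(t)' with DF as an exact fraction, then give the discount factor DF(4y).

step 1 [1y] bond c/1=19/400: DF=(824173/800000 − 19/400·(0))/(1+19/400) = 1967/2000 ≈ 0.983500
step 2 [2y] bond c/1=1/80: DF=(99533/100000 − 1/80·(0.983500))/(1+1/80) = 9709/10000 ≈ 0.970900
step 3 [3y] zero: DF = P = 9549/10000 ≈ 0.954900
step 4 [4y] zero: DF = P = 1151/1250 ≈ 0.920800

1 1 1967/2000
2 2 9709/10000
3 3 9549/10000
4 4 1151/1250
DF(4y) = 1151/1250 ≈ 0.920800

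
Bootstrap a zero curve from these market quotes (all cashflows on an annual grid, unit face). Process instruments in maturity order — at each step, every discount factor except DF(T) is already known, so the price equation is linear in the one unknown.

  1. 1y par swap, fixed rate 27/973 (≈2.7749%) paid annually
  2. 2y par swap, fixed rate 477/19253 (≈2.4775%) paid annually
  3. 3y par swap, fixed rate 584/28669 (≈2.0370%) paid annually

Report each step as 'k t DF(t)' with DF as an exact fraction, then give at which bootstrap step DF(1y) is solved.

1 1 973/1000
2 2 9523/10000
3 3 1177/1250
DF(1y) is solved at step 1

step 1 [1y] swap r/1=27/973: DF=(1 − 27/973·(0))/(1+27/973) = 973/1000 ≈ 0.973000
step 2 [2y] swap r/1=477/19253: DF=(1 − 477/19253·(0.973000))/(1+477/19253) = 9523/10000 ≈ 0.952300
step 3 [3y] swap r/1=584/28669: DF=(1 − 584/28669·(0.973000+0.952300))/(1+584/28669) = 1177/1250 ≈ 0.941600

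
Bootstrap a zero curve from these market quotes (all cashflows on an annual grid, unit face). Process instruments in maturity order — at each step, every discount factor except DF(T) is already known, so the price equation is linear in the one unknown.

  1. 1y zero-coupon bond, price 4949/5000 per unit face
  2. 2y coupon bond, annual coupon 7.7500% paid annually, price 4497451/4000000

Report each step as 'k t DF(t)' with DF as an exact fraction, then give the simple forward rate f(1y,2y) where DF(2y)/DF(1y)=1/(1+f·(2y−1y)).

1 1 4949/5000
2 2 9723/10000
f(1y,2y) = ((4949/5000)/(9723/10000) − 1)/(1) = 25/1389 ≈ 1.7999%

step 1 [1y] zero: DF = P = 4949/5000 ≈ 0.989800
step 2 [2y] bond c/1=31/400: DF=(4497451/4000000 − 31/400·(0.989800))/(1+31/400) = 9723/10000 ≈ 0.972300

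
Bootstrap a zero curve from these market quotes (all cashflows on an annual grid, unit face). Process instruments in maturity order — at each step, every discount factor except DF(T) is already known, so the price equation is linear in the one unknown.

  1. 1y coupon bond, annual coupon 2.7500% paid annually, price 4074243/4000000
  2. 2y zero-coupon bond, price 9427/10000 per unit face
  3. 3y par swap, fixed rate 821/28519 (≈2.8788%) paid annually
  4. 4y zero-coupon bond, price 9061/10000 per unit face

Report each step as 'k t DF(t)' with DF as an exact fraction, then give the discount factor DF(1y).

step 1 [1y] bond c/1=11/400: DF=(4074243/4000000 − 11/400·(0))/(1+11/400) = 9913/10000 ≈ 0.991300
step 2 [2y] zero: DF = P = 9427/10000 ≈ 0.942700
step 3 [3y] swap r/1=821/28519: DF=(1 − 821/28519·(0.991300+0.942700))/(1+821/28519) = 9179/10000 ≈ 0.917900
step 4 [4y] zero: DF = P = 9061/10000 ≈ 0.906100

1 1 9913/10000
2 2 9427/10000
3 3 9179/10000
4 4 9061/10000
DF(1y) = 9913/10000 ≈ 0.991300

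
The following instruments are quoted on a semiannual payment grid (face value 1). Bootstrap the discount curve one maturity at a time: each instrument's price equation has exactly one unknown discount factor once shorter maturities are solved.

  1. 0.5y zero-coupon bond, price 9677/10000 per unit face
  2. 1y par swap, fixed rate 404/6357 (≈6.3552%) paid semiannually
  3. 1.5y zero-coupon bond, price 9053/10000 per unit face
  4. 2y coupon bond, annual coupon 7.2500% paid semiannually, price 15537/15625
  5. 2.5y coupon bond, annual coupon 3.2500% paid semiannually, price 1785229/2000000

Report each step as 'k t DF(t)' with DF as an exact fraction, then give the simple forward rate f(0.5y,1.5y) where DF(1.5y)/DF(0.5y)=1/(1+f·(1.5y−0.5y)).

step 1 [0.5y] zero: DF = P = 9677/10000 ≈ 0.967700
step 2 [1y] swap r/2=202/6357: DF=(1 − 202/6357·(0.967700))/(1+202/6357) = 4697/5000 ≈ 0.939400
step 3 [1.5y] zero: DF = P = 9053/10000 ≈ 0.905300
step 4 [2y] bond c/2=29/800: DF=(15537/15625 − 29/800·(0.967700+0.939400+0.905300))/(1+29/800) = 2153/2500 ≈ 0.861200
step 5 [2.5y] bond c/2=13/800: DF=(1785229/2000000 − 13/800·(0.967700+0.939400+0.905300+0.861200))/(1+13/800) = 2049/2500 ≈ 0.819600

1 1/2 9677/10000
2 1 4697/5000
3 3/2 9053/10000
4 2 2153/2500
5 5/2 2049/2500
f(0.5y,1.5y) = ((9677/10000)/(9053/10000) − 1)/(1) = 624/9053 ≈ 6.8927%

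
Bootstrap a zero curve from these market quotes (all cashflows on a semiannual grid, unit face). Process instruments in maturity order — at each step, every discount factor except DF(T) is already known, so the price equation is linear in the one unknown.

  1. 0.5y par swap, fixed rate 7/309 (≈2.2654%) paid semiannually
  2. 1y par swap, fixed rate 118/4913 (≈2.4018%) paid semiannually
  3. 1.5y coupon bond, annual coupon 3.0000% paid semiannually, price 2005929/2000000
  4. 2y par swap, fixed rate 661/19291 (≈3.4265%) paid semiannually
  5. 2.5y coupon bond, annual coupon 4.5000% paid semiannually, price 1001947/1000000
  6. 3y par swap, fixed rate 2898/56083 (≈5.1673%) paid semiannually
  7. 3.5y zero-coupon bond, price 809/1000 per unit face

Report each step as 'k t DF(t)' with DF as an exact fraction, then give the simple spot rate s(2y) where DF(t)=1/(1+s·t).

step 1 [0.5y] swap r/2=7/618: DF=(1 − 7/618·(0))/(1+7/618) = 618/625 ≈ 0.988800
step 2 [1y] swap r/2=59/4913: DF=(1 − 59/4913·(0.988800))/(1+59/4913) = 2441/2500 ≈ 0.976400
step 3 [1.5y] bond c/2=3/200: DF=(2005929/2000000 − 3/200·(0.988800+0.976400))/(1+3/200) = 9591/10000 ≈ 0.959100
step 4 [2y] swap r/2=661/38582: DF=(1 − 661/38582·(0.988800+0.976400+0.959100))/(1+661/38582) = 9339/10000 ≈ 0.933900
step 5 [2.5y] bond c/2=9/400: DF=(1001947/1000000 − 9/400·(0.988800+0.976400+0.959100+0.933900))/(1+9/400) = 179/200 ≈ 0.895000
step 6 [3y] swap r/2=1449/56083: DF=(1 − 1449/56083·(0.988800+0.976400+0.959100+0.933900+0.895000))/(1+1449/56083) = 8551/10000 ≈ 0.855100
step 7 [3.5y] zero: DF = P = 809/1000 ≈ 0.809000

1 1/2 618/625
2 1 2441/2500
3 3/2 9591/10000
4 2 9339/10000
5 5/2 179/200
6 3 8551/10000
7 7/2 809/1000
s(2y) = (1/(9339/10000) − 1)/(2) = 661/18678 ≈ 3.5389%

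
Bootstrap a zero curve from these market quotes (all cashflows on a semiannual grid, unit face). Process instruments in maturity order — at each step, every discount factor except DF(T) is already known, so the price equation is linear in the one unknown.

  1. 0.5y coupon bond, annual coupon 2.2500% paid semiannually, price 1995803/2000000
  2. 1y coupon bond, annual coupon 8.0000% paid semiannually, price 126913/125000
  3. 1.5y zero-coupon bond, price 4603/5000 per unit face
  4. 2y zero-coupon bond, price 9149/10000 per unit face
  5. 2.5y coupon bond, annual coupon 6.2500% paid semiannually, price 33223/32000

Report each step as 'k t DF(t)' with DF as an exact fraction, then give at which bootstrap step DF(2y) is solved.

step 1 [0.5y] bond c/2=9/800: DF=(1995803/2000000 − 9/800·(0))/(1+9/800) = 2467/2500 ≈ 0.986800
step 2 [1y] bond c/2=1/25: DF=(126913/125000 − 1/25·(0.986800))/(1+1/25) = 9383/10000 ≈ 0.938300
step 3 [1.5y] zero: DF = P = 4603/5000 ≈ 0.920600
step 4 [2y] zero: DF = P = 9149/10000 ≈ 0.914900
step 5 [2.5y] bond c/2=1/32: DF=(33223/32000 − 1/32·(0.986800+0.938300+0.920600+0.914900))/(1+1/32) = 558/625 ≈ 0.892800

1 1/2 2467/2500
2 1 9383/10000
3 3/2 4603/5000
4 2 9149/10000
5 5/2 558/625
DF(2y) is solved at step 4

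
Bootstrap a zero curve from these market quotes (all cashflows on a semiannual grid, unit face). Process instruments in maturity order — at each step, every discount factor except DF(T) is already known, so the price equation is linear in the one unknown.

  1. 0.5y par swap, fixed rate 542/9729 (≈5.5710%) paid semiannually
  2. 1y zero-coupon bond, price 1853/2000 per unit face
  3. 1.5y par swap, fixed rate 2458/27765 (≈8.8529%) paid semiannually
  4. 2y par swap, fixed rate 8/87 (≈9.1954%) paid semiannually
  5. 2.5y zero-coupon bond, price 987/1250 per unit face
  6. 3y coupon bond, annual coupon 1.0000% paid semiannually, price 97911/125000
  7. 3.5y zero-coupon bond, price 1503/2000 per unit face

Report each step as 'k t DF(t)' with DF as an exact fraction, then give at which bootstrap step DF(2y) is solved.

1 1/2 9729/10000
2 1 1853/2000
3 3/2 8771/10000
4 2 417/500
5 5/2 987/1250
6 3 303/400
7 7/2 1503/2000
DF(2y) is solved at step 4

step 1 [0.5y] swap r/2=271/9729: DF=(1 − 271/9729·(0))/(1+271/9729) = 9729/10000 ≈ 0.972900
step 2 [1y] zero: DF = P = 1853/2000 ≈ 0.926500
step 3 [1.5y] swap r/2=1229/27765: DF=(1 − 1229/27765·(0.972900+0.926500))/(1+1229/27765) = 8771/10000 ≈ 0.877100
step 4 [2y] swap r/2=4/87: DF=(1 − 4/87·(0.972900+0.926500+0.877100))/(1+4/87) = 417/500 ≈ 0.834000
step 5 [2.5y] zero: DF = P = 987/1250 ≈ 0.789600
step 6 [3y] bond c/2=1/200: DF=(97911/125000 − 1/200·(0.972900+0.926500+0.877100+0.834000+0.789600))/(1+1/200) = 303/400 ≈ 0.757500
step 7 [3.5y] zero: DF = P = 1503/2000 ≈ 0.751500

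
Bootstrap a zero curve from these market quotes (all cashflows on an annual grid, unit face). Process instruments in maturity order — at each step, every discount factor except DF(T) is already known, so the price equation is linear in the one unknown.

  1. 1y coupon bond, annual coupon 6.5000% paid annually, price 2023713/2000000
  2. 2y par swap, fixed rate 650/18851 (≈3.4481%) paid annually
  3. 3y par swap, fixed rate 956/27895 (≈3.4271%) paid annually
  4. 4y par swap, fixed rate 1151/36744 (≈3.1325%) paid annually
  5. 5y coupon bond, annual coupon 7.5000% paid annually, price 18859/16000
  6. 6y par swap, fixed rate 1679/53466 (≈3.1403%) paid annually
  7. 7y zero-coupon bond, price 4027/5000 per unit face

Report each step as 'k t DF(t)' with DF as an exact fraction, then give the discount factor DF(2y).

step 1 [1y] bond c/1=13/200: DF=(2023713/2000000 − 13/200·(0))/(1+13/200) = 9501/10000 ≈ 0.950100
step 2 [2y] swap r/1=650/18851: DF=(1 − 650/18851·(0.950100))/(1+650/18851) = 187/200 ≈ 0.935000
step 3 [3y] swap r/1=956/27895: DF=(1 − 956/27895·(0.950100+0.935000))/(1+956/27895) = 2261/2500 ≈ 0.904400
step 4 [4y] swap r/1=1151/36744: DF=(1 − 1151/36744·(0.950100+0.935000+0.904400))/(1+1151/36744) = 8849/10000 ≈ 0.884900
step 5 [5y] bond c/1=3/40: DF=(18859/16000 − 3/40·(0.950100+0.935000+0.904400+0.884900))/(1+3/40) = 8401/10000 ≈ 0.840100
step 6 [6y] swap r/1=1679/53466: DF=(1 − 1679/53466·(0.950100+0.935000+0.904400+0.884900+0.840100))/(1+1679/53466) = 8321/10000 ≈ 0.832100
step 7 [7y] zero: DF = P = 4027/5000 ≈ 0.805400

1 1 9501/10000
2 2 187/200
3 3 2261/2500
4 4 8849/10000
5 5 8401/10000
6 6 8321/10000
7 7 4027/5000
DF(2y) = 187/200 ≈ 0.935000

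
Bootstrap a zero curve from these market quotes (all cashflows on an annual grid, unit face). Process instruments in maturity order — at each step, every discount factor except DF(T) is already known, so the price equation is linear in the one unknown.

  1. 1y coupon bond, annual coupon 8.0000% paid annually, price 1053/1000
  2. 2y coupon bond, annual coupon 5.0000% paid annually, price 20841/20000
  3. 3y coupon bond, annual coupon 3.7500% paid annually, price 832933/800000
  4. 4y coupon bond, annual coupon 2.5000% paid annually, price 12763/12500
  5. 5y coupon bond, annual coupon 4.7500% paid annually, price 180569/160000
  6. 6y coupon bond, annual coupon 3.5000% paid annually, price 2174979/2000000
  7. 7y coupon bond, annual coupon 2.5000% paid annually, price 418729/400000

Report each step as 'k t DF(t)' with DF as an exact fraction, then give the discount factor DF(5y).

step 1 [1y] bond c/1=2/25: DF=(1053/1000 − 2/25·(0))/(1+2/25) = 39/40 ≈ 0.975000
step 2 [2y] bond c/1=1/20: DF=(20841/20000 − 1/20·(0.975000))/(1+1/20) = 473/500 ≈ 0.946000
step 3 [3y] bond c/1=3/80: DF=(832933/800000 − 3/80·(0.975000+0.946000))/(1+3/80) = 9341/10000 ≈ 0.934100
step 4 [4y] bond c/1=1/40: DF=(12763/12500 − 1/40·(0.975000+0.946000+0.934100))/(1+1/40) = 1853/2000 ≈ 0.926500
step 5 [5y] bond c/1=19/400: DF=(180569/160000 − 19/400·(0.975000+0.946000+0.934100+0.926500))/(1+19/400) = 9059/10000 ≈ 0.905900
step 6 [6y] bond c/1=7/200: DF=(2174979/2000000 − 7/200·(0.975000+0.946000+0.934100+0.926500+0.905900))/(1+7/200) = 4461/5000 ≈ 0.892200
step 7 [7y] bond c/1=1/40: DF=(418729/400000 − 1/40·(0.975000+0.946000+0.934100+0.926500+0.905900+0.892200))/(1+1/40) = 2213/2500 ≈ 0.885200

1 1 39/40
2 2 473/500
3 3 9341/10000
4 4 1853/2000
5 5 9059/10000
6 6 4461/5000
7 7 2213/2500
DF(5y) = 9059/10000 ≈ 0.905900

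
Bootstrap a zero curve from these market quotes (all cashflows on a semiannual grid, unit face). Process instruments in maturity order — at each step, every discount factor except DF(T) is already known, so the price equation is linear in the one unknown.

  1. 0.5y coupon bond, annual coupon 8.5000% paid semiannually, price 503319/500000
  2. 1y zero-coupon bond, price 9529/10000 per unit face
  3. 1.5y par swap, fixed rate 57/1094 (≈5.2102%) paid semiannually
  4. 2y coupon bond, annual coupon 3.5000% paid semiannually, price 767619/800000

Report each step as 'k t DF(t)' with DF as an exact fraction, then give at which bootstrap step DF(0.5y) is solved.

step 1 [0.5y] bond c/2=17/400: DF=(503319/500000 − 17/400·(0))/(1+17/400) = 1207/1250 ≈ 0.965600
step 2 [1y] zero: DF = P = 9529/10000 ≈ 0.952900
step 3 [1.5y] swap r/2=57/2188: DF=(1 − 57/2188·(0.965600+0.952900))/(1+57/2188) = 9259/10000 ≈ 0.925900
step 4 [2y] bond c/2=7/400: DF=(767619/800000 − 7/400·(0.965600+0.952900+0.925900))/(1+7/400) = 8941/10000 ≈ 0.894100

1 1/2 1207/1250
2 1 9529/10000
3 3/2 9259/10000
4 2 8941/10000
DF(0.5y) is solved at step 1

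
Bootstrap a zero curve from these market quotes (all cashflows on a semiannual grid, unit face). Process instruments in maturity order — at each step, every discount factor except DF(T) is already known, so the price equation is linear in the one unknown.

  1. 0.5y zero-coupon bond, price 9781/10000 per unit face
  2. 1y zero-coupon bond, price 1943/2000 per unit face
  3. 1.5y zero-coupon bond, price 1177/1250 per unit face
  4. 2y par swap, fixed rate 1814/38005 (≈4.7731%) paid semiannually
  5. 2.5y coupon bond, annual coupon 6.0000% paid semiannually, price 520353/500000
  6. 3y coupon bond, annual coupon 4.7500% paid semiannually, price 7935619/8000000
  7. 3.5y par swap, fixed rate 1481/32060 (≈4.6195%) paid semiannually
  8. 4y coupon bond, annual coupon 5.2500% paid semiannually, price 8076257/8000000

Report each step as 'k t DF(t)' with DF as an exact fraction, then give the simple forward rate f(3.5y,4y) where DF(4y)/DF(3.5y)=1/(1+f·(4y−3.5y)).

1 1/2 9781/10000
2 1 1943/2000
3 3/2 1177/1250
4 2 9093/10000
5 5/2 8997/10000
6 3 8599/10000
7 7/2 8519/10000
8 4 8197/10000
f(3.5y,4y) = ((8519/10000)/(8197/10000) − 1)/(1/2) = 92/1171 ≈ 7.8565%

step 1 [0.5y] zero: DF = P = 9781/10000 ≈ 0.978100
step 2 [1y] zero: DF = P = 1943/2000 ≈ 0.971500
step 3 [1.5y] zero: DF = P = 1177/1250 ≈ 0.941600
step 4 [2y] swap r/2=907/38005: DF=(1 − 907/38005·(0.978100+0.971500+0.941600))/(1+907/38005) = 9093/10000 ≈ 0.909300
step 5 [2.5y] bond c/2=3/100: DF=(520353/500000 − 3/100·(0.978100+0.971500+0.941600+0.909300))/(1+3/100) = 8997/10000 ≈ 0.899700
step 6 [3y] bond c/2=19/800: DF=(7935619/8000000 − 19/800·(0.978100+0.971500+0.941600+0.909300+0.899700))/(1+19/800) = 8599/10000 ≈ 0.859900
step 7 [3.5y] swap r/2=1481/64120: DF=(1 − 1481/64120·(0.978100+0.971500+0.941600+0.909300+0.899700+0.859900))/(1+1481/64120) = 8519/10000 ≈ 0.851900
step 8 [4y] bond c/2=21/800: DF=(8076257/8000000 − 21/800·(0.978100+0.971500+0.941600+0.909300+0.899700+0.859900+0.851900))/(1+21/800) = 8197/10000 ≈ 0.819700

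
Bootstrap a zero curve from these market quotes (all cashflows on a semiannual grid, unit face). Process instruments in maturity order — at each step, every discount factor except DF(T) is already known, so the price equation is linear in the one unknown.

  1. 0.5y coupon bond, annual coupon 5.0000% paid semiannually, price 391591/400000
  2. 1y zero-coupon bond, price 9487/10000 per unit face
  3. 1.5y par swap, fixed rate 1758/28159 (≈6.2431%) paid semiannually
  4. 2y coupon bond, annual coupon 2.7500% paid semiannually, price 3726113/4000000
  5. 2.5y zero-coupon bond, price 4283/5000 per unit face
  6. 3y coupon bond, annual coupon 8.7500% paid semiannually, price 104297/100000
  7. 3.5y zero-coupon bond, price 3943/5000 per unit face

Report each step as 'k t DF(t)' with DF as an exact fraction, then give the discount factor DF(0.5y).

step 1 [0.5y] bond c/2=1/40: DF=(391591/400000 − 1/40·(0))/(1+1/40) = 9551/10000 ≈ 0.955100
step 2 [1y] zero: DF = P = 9487/10000 ≈ 0.948700
step 3 [1.5y] swap r/2=879/28159: DF=(1 − 879/28159·(0.955100+0.948700))/(1+879/28159) = 9121/10000 ≈ 0.912100
step 4 [2y] bond c/2=11/800: DF=(3726113/4000000 − 11/800·(0.955100+0.948700+0.912100))/(1+11/800) = 8807/10000 ≈ 0.880700
step 5 [2.5y] zero: DF = P = 4283/5000 ≈ 0.856600
step 6 [3y] bond c/2=7/160: DF=(104297/100000 − 7/160·(0.955100+0.948700+0.912100+0.880700+0.856600))/(1+7/160) = 2021/2500 ≈ 0.808400
step 7 [3.5y] zero: DF = P = 3943/5000 ≈ 0.788600

1 1/2 9551/10000
2 1 9487/10000
3 3/2 9121/10000
4 2 8807/10000
5 5/2 4283/5000
6 3 2021/2500
7 7/2 3943/5000
DF(0.5y) = 9551/10000 ≈ 0.955100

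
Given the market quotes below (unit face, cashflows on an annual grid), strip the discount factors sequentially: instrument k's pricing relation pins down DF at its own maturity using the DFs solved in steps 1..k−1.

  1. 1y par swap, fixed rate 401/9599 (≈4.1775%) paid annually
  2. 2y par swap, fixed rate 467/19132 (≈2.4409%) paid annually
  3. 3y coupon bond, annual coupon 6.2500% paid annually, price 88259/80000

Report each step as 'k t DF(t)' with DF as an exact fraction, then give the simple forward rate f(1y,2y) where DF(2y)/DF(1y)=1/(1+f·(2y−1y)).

1 1 9599/10000
2 2 9533/10000
3 3 4629/5000
f(1y,2y) = ((9599/10000)/(9533/10000) − 1)/(1) = 66/9533 ≈ 0.6923%

step 1 [1y] swap r/1=401/9599: DF=(1 − 401/9599·(0))/(1+401/9599) = 9599/10000 ≈ 0.959900
step 2 [2y] swap r/1=467/19132: DF=(1 − 467/19132·(0.959900))/(1+467/19132) = 9533/10000 ≈ 0.953300
step 3 [3y] bond c/1=1/16: DF=(88259/80000 − 1/16·(0.959900+0.953300))/(1+1/16) = 4629/5000 ≈ 0.925800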